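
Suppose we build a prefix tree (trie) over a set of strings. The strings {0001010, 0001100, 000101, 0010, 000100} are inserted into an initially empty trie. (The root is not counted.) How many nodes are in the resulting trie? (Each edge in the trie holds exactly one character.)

Trie structure (* marks end of a word):
(root)
└─ 0
   └─ 0
      ├─ 0
      │  └─ 1
      │     ├─ 0
      │     │  ├─ 0 *
      │     │  └─ 1 *
      │     │     └─ 0 *
      │     └─ 1
      │        └─ 0
      │           └─ 0 *
      └─ 1
         └─ 0 *
Counting every labelled node above: 13.

13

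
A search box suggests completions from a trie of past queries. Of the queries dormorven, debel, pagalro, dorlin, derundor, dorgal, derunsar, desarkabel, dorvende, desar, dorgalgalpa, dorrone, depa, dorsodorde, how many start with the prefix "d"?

13

Filter for entries beginning with "d":
Matches: "debel", "depa", "derundor", "derunsar", "desar", "desarkabel", "dorgal", "dorgalgalpa", "dorlin", "dormorven", "dorrone", "dorsodorde", "dorvende"
Count: 13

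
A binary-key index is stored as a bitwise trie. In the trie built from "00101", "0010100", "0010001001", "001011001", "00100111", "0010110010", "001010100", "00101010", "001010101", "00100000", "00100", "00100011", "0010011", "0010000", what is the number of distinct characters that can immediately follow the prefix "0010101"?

1

The children of the "0010101" node are the distinct next characters among strings starting with "0010101".
Distinct next characters after "0010101": 0.
That node has 1 child edge.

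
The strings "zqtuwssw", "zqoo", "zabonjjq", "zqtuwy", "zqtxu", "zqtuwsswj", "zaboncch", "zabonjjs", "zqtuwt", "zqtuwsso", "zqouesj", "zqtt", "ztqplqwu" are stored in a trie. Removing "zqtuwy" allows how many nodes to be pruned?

1

Walk "zqtuwy" from the leaf back toward the root, removing each node that no remaining word uses.
The suffix "y" (1 node) is used only by "zqtuwy"; the node for "zqtuw" still has the child "s", so pruning stops there.
Nodes removed: 1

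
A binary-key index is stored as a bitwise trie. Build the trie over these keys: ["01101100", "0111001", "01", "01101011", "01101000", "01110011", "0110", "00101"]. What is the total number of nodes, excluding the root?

22

Trie structure (* marks end of a word):
(root)
└─ 0
   ├─ 0
   │  └─ 1
   │     └─ 0
   │        └─ 1 *
   └─ 1 *
      └─ 1
         ├─ 0 *
         │  └─ 1
         │     ├─ 0
         │     │  ├─ 0
         │     │  │  └─ 0 *
         │     │  └─ 1
         │     │     └─ 1 *
         │     └─ 1
         │        └─ 0
         │           └─ 0 *
         └─ 1
            └─ 0
               └─ 0
                  └─ 1 *
                     └─ 1 *
Counting every labelled node above: 22.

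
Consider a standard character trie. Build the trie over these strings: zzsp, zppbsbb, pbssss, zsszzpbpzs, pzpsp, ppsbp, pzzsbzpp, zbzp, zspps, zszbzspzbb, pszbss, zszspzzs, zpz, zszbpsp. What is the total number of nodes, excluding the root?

Insert word by word; a character creates a node only if that edge doesn't already exist:
  "zzsp" → 4 new (z, z, s, p)
  "zppbsbb" → prefix "z" already present; 6 new (p, p, b, s, b, b)
  "pbssss" → 6 new (p, b, s, s, s, s)
  "zsszzpbpzs" → prefix "z" already present; 9 new (s, s, z, z, p, b, p, z, s)
  "pzpsp" → prefix "p" already present; 4 new (z, p, s, p)
  "ppsbp" → prefix "p" already present; 4 new (p, s, b, p)
  "pzzsbzpp" → prefix "pz" already present; 6 new (z, s, b, z, p, p)
  "zbzp" → prefix "z" already present; 3 new (b, z, p)
  "zspps" → prefix "zs" already present; 3 new (p, p, s)
  "zszbzspzbb" → prefix "zs" already present; 8 new (z, b, z, s, p, z, b, b)
  "pszbss" → prefix "p" already present; 5 new (s, z, b, s, s)
  "zszspzzs" → prefix "zsz" already present; 5 new (s, p, z, z, s)
  "zpz" → prefix "zp" already present; 1 new (z)
  "zszbpsp" → prefix "zszb" already present; 3 new (p, s, p)
Total nodes = 4 + 6 + 6 + 9 + 4 + 4 + 6 + 3 + 3 + 8 + 5 + 5 + 1 + 3 = 67

67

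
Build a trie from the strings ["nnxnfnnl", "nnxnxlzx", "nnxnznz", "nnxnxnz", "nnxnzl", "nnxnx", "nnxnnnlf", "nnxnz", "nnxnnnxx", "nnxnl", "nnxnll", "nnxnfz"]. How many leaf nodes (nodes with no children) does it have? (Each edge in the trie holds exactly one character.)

9

A leaf is a node with no children — equivalently, the end of a word that is not a proper prefix of any other stored word.
Those words: "nnxnfnnl", "nnxnfz", "nnxnll", "nnxnnnlf", "nnxnnnxx", "nnxnxlzx", "nnxnxnz", "nnxnzl", "nnxnznz"
Leaf count: 9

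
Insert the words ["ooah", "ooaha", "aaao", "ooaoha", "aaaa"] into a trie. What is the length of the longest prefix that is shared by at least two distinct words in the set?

4

The deepest shared node is where two words last agree before diverging.
"ooah" and "ooaha" agree on "ooah" (4 characters) before diverging; nothing deeper is shared.
Longest shared-prefix length: 4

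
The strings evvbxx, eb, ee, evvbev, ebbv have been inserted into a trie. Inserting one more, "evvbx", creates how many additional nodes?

"evvbx" is already a full path in the trie; only an end-marker is added.
No new nodes are needed: 0.

0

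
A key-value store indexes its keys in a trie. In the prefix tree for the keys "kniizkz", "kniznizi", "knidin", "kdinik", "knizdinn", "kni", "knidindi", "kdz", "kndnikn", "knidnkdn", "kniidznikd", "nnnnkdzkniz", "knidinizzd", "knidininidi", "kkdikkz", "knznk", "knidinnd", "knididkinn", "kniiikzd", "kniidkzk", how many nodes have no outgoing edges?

Leaves are exactly the stored words that no other stored word extends.
Those words: "kdinik", "kdz", "kkdikkz", "kndnikn", "knididkinn", "knidindi", "knidininidi", "knidinizzd", "knidinnd", "knidnkdn", "kniidkzk", "kniidznikd", "kniiikzd", "kniizkz", "knizdinn", "kniznizi", "knznk", "nnnnkdzkniz"
Leaf count: 18

18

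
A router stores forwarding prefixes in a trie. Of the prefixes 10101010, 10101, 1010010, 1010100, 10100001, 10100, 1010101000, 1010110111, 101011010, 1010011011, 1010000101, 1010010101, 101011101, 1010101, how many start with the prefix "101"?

Filter for entries beginning with "101":
Matches: "10100", "10100001", "1010000101", "1010010", "1010010101", "1010011011", "10101", "1010100", "1010101", "10101010", "1010101000", "101011010", "1010110111", "101011101"
Count: 14

14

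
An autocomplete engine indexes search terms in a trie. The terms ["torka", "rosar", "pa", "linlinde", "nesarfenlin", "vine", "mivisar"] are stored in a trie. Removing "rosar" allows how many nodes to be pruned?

5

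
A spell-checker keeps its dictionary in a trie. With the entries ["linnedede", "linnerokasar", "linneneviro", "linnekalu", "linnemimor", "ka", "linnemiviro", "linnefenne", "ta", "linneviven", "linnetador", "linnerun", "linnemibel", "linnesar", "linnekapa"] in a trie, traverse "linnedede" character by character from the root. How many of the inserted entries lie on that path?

Walk "linnedede" from the root; an end-of-word marker is hit whenever a stored word is a prefix of "linnedede".
Prefixes of the query that are stored words: "linnedede"
Count: 1

1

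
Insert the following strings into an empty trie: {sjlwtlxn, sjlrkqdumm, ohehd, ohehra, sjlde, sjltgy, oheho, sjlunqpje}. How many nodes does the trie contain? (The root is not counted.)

Count nodes per top-level branch (shared prefixes stored once):
  'o'-branch (ohehd, oheho, ohehra): 8 nodes
  's'-branch (sjlde, sjlrkqdumm, sjltgy, sjlunqpje, sjlwtlxn): 26 nodes
Sum: 34

34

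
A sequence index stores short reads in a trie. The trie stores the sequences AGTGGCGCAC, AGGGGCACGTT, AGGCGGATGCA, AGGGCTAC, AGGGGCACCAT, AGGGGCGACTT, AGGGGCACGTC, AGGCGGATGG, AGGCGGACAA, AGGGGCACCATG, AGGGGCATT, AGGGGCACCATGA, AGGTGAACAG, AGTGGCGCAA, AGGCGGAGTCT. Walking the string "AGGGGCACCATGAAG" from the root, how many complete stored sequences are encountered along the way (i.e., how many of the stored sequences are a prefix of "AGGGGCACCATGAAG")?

3

Walk "AGGGGCACCATGAAG" from the root; an end-of-word marker is hit whenever a stored word is a prefix of "AGGGGCACCATGAAG".
Prefixes of the query that are stored words: "AGGGGCACCAT", "AGGGGCACCATG", "AGGGGCACCATGA"
Count: 3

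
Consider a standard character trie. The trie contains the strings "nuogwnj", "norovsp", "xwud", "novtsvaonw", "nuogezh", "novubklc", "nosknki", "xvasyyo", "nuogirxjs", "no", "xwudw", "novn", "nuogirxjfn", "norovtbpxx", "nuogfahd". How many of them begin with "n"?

12

Walk to "n"; the words in its subtree are exactly those with that prefix.
Matches: "no", "norovsp", "norovtbpxx", "nosknki", "novn", "novtsvaonw", "novubklc", "nuogezh", "nuogfahd", "nuogirxjfn", "nuogirxjs", "nuogwnj"
Count: 12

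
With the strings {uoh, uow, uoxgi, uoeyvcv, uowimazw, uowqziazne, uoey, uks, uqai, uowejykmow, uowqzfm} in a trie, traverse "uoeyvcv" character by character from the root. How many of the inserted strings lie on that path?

Traverse "uoeyvcv" character by character; count nodes along the way that are marked as word ends.
Prefixes of the query that are stored words: "uoey", "uoeyvcv"
Count: 2

2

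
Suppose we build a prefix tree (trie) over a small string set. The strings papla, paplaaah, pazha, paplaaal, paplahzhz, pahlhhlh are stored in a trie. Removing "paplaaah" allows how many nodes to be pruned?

A node on "paplaaah"'s path can go only if nothing else ends at it or branches off below it.
The suffix "h" (1 node) is used only by "paplaaah"; the node for "paplaaa" still has the child "l", so pruning stops there.
Nodes removed: 1

1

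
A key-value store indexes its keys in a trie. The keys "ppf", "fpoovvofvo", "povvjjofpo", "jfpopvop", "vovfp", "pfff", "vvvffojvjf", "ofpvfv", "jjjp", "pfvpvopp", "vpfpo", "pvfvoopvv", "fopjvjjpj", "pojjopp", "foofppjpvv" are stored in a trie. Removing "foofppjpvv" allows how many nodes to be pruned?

After clearing the end-marker at "foofppjpvv", prune upward until reaching a node still needed by another word.
The suffix "ofppjpvv" (8 nodes) is used only by "foofppjpvv"; the node for "fo" still has the child "p", so pruning stops there.
Nodes removed: 8

8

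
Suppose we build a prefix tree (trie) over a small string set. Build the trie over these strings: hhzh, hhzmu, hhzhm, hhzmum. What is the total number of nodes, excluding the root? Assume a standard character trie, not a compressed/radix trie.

Trace insertions, counting only characters that open a new branch:
  "hhzh" → 4 new (h, h, z, h)
  "hhzmu" → prefix "hhz" already present; 2 new (m, u)
  "hhzhm" → prefix "hhzh" already present; 1 new (m)
  "hhzmum" → prefix "hhzmu" already present; 1 new (m)
Total nodes = 4 + 2 + 1 + 1 = 8

8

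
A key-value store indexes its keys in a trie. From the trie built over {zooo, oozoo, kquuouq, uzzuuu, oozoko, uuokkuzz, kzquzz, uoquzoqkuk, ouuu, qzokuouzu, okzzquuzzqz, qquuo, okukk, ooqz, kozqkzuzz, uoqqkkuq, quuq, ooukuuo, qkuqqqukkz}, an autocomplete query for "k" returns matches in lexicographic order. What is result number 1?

kozqkzuzz

Filter for "k…" and sort: "kozqkzuzz", "kquuouq", "kzquzz"
The 1st is kozqkzuzz.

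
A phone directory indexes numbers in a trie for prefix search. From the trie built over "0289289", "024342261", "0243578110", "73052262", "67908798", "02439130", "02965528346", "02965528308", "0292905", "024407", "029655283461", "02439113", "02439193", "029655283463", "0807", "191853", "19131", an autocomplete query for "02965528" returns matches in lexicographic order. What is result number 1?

Words with prefix "02965528", in lexicographic order: "02965528308", "02965528346", "029655283461", "029655283463"
The 1st is 02965528308.

02965528308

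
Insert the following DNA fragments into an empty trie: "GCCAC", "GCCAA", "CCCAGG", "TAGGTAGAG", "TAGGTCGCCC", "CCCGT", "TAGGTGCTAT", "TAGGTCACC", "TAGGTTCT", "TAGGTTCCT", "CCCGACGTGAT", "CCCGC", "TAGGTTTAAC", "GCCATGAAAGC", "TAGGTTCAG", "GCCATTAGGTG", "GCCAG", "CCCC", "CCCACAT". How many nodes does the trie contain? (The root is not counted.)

Count nodes per top-level branch (shared prefixes stored once):
  'C'-branch (CCCACAT, CCCAGG, CCCC, CCCGACGTGAT, CCCGC, CCCGT): 20 nodes
  'G'-branch (GCCAA, GCCAC, GCCAG, GCCATGAAAGC, GCCATTAGGTG): 20 nodes
  'T'-branch (TAGGTAGAG, TAGGTCACC, TAGGTCGCCC, TAGGTGCTAT, TAGGTTCAG, TAGGTTCCT, TAGGTTCT, TAGGTTTAAC): 33 nodes
Sum: 73

73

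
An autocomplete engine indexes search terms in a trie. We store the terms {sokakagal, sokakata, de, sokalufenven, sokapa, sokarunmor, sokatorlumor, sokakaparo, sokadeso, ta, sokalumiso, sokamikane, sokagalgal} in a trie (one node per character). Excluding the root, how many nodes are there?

63

Trace insertions, counting only characters that open a new branch:
  "sokakagal" → 9 new (s, o, k, a, k, a, g, a, l)
  "sokakata" → prefix "sokaka" already present; 2 new (t, a)
  "de" → 2 new (d, e)
  "sokalufenven" → prefix "soka" already present; 8 new (l, u, f, e, n, v, e, n)
  "sokapa" → prefix "soka" already present; 2 new (p, a)
  "sokarunmor" → prefix "soka" already present; 6 new (r, u, n, m, o, r)
  "sokatorlumor" → prefix "soka" already present; 8 new (t, o, r, l, u, m, o, r)
  "sokakaparo" → prefix "sokaka" already present; 4 new (p, a, r, o)
  "sokadeso" → prefix "soka" already present; 4 new (d, e, s, o)
  "ta" → 2 new (t, a)
  "sokalumiso" → prefix "sokalu" already present; 4 new (m, i, s, o)
  "sokamikane" → prefix "soka" already present; 6 new (m, i, k, a, n, e)
  "sokagalgal" → prefix "soka" already present; 6 new (g, a, l, g, a, l)
Total nodes = 9 + 2 + 2 + 8 + 2 + 6 + 8 + 4 + 4 + 2 + 4 + 6 + 6 = 63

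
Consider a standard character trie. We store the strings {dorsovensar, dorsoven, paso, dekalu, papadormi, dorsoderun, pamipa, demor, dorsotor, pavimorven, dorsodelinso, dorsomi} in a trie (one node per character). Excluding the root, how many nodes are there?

57

Trace insertions, counting only characters that open a new branch:
  "dorsovensar" → 11 new (d, o, r, s, o, v, e, n, s, a, r)
  "dorsoven" → prefix "dorsoven" already present; 0 new (none)
  "paso" → 4 new (p, a, s, o)
  "dekalu" → prefix "d" already present; 5 new (e, k, a, l, u)
  "papadormi" → prefix "pa" already present; 7 new (p, a, d, o, r, m, i)
  "dorsoderun" → prefix "dorso" already present; 5 new (d, e, r, u, n)
  "pamipa" → prefix "pa" already present; 4 new (m, i, p, a)
  "demor" → prefix "de" already present; 3 new (m, o, r)
  "dorsotor" → prefix "dorso" already present; 3 new (t, o, r)
  "pavimorven" → prefix "pa" already present; 8 new (v, i, m, o, r, v, e, n)
  "dorsodelinso" → prefix "dorsode" already present; 5 new (l, i, n, s, o)
  "dorsomi" → prefix "dorso" already present; 2 new (m, i)
Total nodes = 11 + 0 + 4 + 5 + 7 + 5 + 4 + 3 + 3 + 8 + 5 + 2 = 57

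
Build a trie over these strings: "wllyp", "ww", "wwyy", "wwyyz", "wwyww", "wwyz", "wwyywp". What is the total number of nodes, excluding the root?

Trie structure (* marks end of a word):
(root)
└─ w
   ├─ l
   │  └─ l
   │     └─ y
   │        └─ p *
   └─ w *
      └─ y
         ├─ w
         │  └─ w *
         ├─ y *
         │  ├─ w
         │  │  └─ p *
         │  └─ z *
         └─ z *
Counting every labelled node above: 14.

14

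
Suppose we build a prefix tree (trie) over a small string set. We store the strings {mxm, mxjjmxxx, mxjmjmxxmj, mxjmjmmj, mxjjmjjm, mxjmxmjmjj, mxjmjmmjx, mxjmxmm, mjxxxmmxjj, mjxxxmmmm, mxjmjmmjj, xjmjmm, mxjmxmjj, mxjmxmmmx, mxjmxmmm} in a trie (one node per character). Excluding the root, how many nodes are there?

50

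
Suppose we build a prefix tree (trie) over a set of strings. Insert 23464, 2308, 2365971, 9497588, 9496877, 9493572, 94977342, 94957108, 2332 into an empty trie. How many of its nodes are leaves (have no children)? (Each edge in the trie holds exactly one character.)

9

A leaf is a node with no children — equivalently, the end of a word that is not a proper prefix of any other stored word.
Those words: "2308", "2332", "23464", "2365971", "9493572", "94957108", "9496877", "9497588", "94977342"
Leaf count: 9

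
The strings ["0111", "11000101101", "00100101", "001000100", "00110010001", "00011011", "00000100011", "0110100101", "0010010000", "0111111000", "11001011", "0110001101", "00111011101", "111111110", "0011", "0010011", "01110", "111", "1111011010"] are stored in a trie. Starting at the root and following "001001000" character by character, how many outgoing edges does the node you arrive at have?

The children of the "001001000" node are the distinct next characters among strings starting with "001001000".
Distinct next characters after "001001000": 0.
That node has 1 child edge.

1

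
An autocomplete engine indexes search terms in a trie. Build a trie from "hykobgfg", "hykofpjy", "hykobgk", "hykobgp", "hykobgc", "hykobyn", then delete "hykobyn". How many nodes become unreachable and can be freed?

2

A node on "hykobyn"'s path can go only if nothing else ends at it or branches off below it.
The suffix "yn" (2 nodes) is used only by "hykobyn"; the node for "hykob" still has the child "g", so pruning stops there.
Nodes removed: 2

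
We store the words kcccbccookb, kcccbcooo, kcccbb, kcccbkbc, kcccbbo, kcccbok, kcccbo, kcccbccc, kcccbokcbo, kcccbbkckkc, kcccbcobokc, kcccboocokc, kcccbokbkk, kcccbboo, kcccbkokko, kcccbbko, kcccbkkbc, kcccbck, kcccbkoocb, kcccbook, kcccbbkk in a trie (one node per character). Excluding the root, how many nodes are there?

For each word, the new-node count is its length minus the longest prefix already in the trie:
  "kcccbccookb" → 11 new (k, c, c, c, b, c, c, o, o, k, b)
  "kcccbcooo" → prefix "kcccbc" already present; 3 new (o, o, o)
  "kcccbb" → prefix "kcccb" already present; 1 new (b)
  "kcccbkbc" → prefix "kcccb" already present; 3 new (k, b, c)
  "kcccbbo" → prefix "kcccbb" already present; 1 new (o)
  "kcccbok" → prefix "kcccb" already present; 2 new (o, k)
  "kcccbo" → prefix "kcccbo" already present; 0 new (none)
  "kcccbccc" → prefix "kcccbcc" already present; 1 new (c)
  "kcccbokcbo" → prefix "kcccbok" already present; 3 new (c, b, o)
  "kcccbbkckkc" → prefix "kcccbb" already present; 5 new (k, c, k, k, c)
  "kcccbcobokc" → prefix "kcccbco" already present; 4 new (b, o, k, c)
  "kcccboocokc" → prefix "kcccbo" already present; 5 new (o, c, o, k, c)
  "kcccbokbkk" → prefix "kcccbok" already present; 3 new (b, k, k)
  "kcccbboo" → prefix "kcccbbo" already present; 1 new (o)
  "kcccbkokko" → prefix "kcccbk" already present; 4 new (o, k, k, o)
  "kcccbbko" → prefix "kcccbbk" already present; 1 new (o)
  "kcccbkkbc" → prefix "kcccbk" already present; 3 new (k, b, c)
  "kcccbck" → prefix "kcccbc" already present; 1 new (k)
  "kcccbkoocb" → prefix "kcccbko" already present; 3 new (o, c, b)
  "kcccbook" → prefix "kcccboo" already present; 1 new (k)
  "kcccbbkk" → prefix "kcccbbk" already present; 1 new (k)
Total nodes = 11 + 3 + 1 + 3 + 1 + 2 + 0 + 1 + 3 + 5 + 4 + 5 + 3 + 1 + 4 + 1 + 3 + 1 + 3 + 1 + 1 = 57

57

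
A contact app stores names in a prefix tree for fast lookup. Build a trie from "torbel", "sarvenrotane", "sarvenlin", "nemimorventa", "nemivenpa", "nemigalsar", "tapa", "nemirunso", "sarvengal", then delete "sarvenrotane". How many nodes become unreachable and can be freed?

6

A node on "sarvenrotane"'s path can go only if nothing else ends at it or branches off below it.
The suffix "rotane" (6 nodes) is used only by "sarvenrotane"; the node for "sarven" still has the child "l", so pruning stops there.
Nodes removed: 6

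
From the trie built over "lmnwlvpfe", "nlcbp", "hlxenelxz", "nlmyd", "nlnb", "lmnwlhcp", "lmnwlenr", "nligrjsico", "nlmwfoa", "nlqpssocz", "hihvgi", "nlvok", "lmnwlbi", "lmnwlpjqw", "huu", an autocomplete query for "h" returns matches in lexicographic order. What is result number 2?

hlxenelxz

DFS of the "h" subtree visits, in order: "hihvgi", "hlxenelxz", "huu"
The 2nd is hlxenelxz.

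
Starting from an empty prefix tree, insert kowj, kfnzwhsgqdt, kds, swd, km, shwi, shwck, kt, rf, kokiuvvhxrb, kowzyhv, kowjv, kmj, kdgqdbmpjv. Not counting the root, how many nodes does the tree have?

51

For each word, the new-node count is its length minus the longest prefix already in the trie:
  "kowj" → 4 new (k, o, w, j)
  "kfnzwhsgqdt" → prefix "k" already present; 10 new (f, n, z, w, h, s, g, q, d, t)
  "kds" → prefix "k" already present; 2 new (d, s)
  "swd" → 3 new (s, w, d)
  "km" → prefix "k" already present; 1 new (m)
  "shwi" → prefix "s" already present; 3 new (h, w, i)
  "shwck" → prefix "shw" already present; 2 new (c, k)
  "kt" → prefix "k" already present; 1 new (t)
  "rf" → 2 new (r, f)
  "kokiuvvhxrb" → prefix "ko" already present; 9 new (k, i, u, v, v, h, x, r, b)
  "kowzyhv" → prefix "kow" already present; 4 new (z, y, h, v)
  "kowjv" → prefix "kowj" already present; 1 new (v)
  "kmj" → prefix "km" already present; 1 new (j)
  "kdgqdbmpjv" → prefix "kd" already present; 8 new (g, q, d, b, m, p, j, v)
Total nodes = 4 + 10 + 2 + 3 + 1 + 3 + 2 + 1 + 2 + 9 + 4 + 1 + 1 + 8 = 51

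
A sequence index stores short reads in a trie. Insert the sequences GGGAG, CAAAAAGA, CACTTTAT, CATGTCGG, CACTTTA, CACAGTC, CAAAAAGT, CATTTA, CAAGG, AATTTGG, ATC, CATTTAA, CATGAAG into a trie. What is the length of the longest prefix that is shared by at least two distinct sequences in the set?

The deepest shared node is where two words last agree before diverging.
e.g. "CAAAAAGA" and "CAAAAAGT" share the prefix "CAAAAAG" of length 7; no pair shares a longer one.
Longest shared-prefix length: 7

7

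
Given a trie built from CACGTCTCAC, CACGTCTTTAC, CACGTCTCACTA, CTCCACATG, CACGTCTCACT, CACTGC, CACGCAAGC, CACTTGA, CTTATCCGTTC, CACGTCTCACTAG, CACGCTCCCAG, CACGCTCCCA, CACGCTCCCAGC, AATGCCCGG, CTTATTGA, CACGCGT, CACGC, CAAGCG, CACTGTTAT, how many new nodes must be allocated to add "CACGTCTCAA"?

Walking "CACGTCTCAA" from the root, the first 9 characters ("CACGTCTCA") follow existing edges; "A" is the first miss.
New nodes needed: |"CACGTCTCAA"| − 9 = 10 − 9 = 1.

1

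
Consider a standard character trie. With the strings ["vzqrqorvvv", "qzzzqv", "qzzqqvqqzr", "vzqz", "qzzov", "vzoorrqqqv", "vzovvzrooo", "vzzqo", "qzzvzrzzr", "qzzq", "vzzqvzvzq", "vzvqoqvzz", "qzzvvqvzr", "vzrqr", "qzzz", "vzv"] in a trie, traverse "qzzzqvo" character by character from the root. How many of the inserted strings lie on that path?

2

Traverse "qzzzqvo" character by character; count nodes along the way that are marked as word ends.
Prefixes of the query that are stored words: "qzzz", "qzzzqv"
Count: 2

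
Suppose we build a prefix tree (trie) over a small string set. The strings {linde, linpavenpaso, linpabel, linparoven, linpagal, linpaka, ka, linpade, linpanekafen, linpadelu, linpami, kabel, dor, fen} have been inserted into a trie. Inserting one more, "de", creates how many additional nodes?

1

Walking "de" from the root, the first 1 characters ("d") follow existing edges; "e" is the first miss.
So 2 − 1 = 1 new nodes.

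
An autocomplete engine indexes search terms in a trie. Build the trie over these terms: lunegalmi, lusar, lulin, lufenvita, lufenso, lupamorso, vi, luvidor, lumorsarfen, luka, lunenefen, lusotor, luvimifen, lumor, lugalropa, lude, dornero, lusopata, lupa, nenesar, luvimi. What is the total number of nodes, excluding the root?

Insert word by word; a character creates a node only if that edge doesn't already exist:
  "lunegalmi" → 9 new (l, u, n, e, g, a, l, m, i)
  "lusar" → prefix "lu" already present; 3 new (s, a, r)
  "lulin" → prefix "lu" already present; 3 new (l, i, n)
  "lufenvita" → prefix "lu" already present; 7 new (f, e, n, v, i, t, a)
  "lufenso" → prefix "lufen" already present; 2 new (s, o)
  "lupamorso" → prefix "lu" already present; 7 new (p, a, m, o, r, s, o)
  "vi" → 2 new (v, i)
  "luvidor" → prefix "lu" already present; 5 new (v, i, d, o, r)
  "lumorsarfen" → prefix "lu" already present; 9 new (m, o, r, s, a, r, f, e, n)
  "luka" → prefix "lu" already present; 2 new (k, a)
  "lunenefen" → prefix "lune" already present; 5 new (n, e, f, e, n)
  "lusotor" → prefix "lus" already present; 4 new (o, t, o, r)
  "luvimifen" → prefix "luvi" already present; 5 new (m, i, f, e, n)
  "lumor" → prefix "lumor" already present; 0 new (none)
  "lugalropa" → prefix "lu" already present; 7 new (g, a, l, r, o, p, a)
  "lude" → prefix "lu" already present; 2 new (d, e)
  "dornero" → 7 new (d, o, r, n, e, r, o)
  "lusopata" → prefix "luso" already present; 4 new (p, a, t, a)
  "lupa" → prefix "lupa" already present; 0 new (none)
  "nenesar" → 7 new (n, e, n, e, s, a, r)
  "luvimi" → prefix "luvimi" already present; 0 new (none)
Total nodes = 9 + 3 + 3 + 7 + 2 + 7 + 2 + 5 + 9 + 2 + 5 + 4 + 5 + 0 + 7 + 2 + 7 + 4 + 0 + 7 + 0 = 90

90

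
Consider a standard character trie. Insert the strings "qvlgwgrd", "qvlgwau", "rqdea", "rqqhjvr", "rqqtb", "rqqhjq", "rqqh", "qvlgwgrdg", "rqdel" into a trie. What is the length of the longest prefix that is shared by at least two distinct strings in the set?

8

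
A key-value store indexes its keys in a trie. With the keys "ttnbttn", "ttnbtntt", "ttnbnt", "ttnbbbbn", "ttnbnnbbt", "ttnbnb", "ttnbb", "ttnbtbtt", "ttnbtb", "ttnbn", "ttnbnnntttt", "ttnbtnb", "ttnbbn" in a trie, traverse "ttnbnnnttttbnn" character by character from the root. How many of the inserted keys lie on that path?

Walk "ttnbnnnttttbnn" from the root; an end-of-word marker is hit whenever a stored word is a prefix of "ttnbnnnttttbnn".
Prefixes of the query that are stored words: "ttnbn", "ttnbnnntttt"
Count: 2

2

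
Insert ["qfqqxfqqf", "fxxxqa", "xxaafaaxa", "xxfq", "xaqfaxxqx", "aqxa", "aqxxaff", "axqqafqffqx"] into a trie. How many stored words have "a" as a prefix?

3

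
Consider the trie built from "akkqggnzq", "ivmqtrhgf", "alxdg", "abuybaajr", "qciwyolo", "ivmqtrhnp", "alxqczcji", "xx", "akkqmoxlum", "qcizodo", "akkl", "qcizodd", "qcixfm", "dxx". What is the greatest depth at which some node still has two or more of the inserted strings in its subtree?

Look for the deepest trie node that still has at least two words in its subtree.
"ivmqtrhgf" and "ivmqtrhnp" agree on "ivmqtrh" (7 characters) before diverging; nothing deeper is shared.
Longest shared-prefix length: 7

7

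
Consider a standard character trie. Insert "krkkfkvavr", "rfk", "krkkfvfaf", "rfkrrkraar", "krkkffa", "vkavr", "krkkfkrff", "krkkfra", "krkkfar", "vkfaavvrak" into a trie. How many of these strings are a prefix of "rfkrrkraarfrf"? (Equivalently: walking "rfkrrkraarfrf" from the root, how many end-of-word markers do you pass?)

2

Check each prefix of "rfkrrkraarfrf" against the stored set — each match is an end-marker on the path.
Prefixes of the query that are stored words: "rfk", "rfkrrkraar"
Count: 2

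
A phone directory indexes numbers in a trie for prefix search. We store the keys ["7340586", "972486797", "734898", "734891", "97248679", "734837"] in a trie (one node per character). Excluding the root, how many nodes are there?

Insert word by word; a character creates a node only if that edge doesn't already exist:
  "7340586" → 7 new (7, 3, 4, 0, 5, 8, 6)
  "972486797" → 9 new (9, 7, 2, 4, 8, 6, 7, 9, 7)
  "734898" → prefix "734" already present; 3 new (8, 9, 8)
  "734891" → prefix "73489" already present; 1 new (1)
  "97248679" → prefix "97248679" already present; 0 new (none)
  "734837" → prefix "7348" already present; 2 new (3, 7)
Total nodes = 7 + 9 + 3 + 1 + 0 + 2 = 22

22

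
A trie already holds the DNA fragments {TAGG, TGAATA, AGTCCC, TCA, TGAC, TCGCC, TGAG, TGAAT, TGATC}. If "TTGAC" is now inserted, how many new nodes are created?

"T" is already a path in the trie; the remaining "TGAC" must be added.
New nodes needed: |"TTGAC"| − 1 = 5 − 1 = 4.

4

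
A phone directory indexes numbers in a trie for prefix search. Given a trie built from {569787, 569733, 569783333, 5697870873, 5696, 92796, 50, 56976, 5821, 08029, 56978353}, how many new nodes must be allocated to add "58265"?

2

"582" is already a path in the trie; the remaining "65" must be added.
Each of the 2 remaining characters creates one node.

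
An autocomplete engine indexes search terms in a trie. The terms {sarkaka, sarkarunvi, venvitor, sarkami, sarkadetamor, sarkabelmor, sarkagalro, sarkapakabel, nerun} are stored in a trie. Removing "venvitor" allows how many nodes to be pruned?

8

A node on "venvitor"'s path can go only if nothing else ends at it or branches off below it.
No other word shares any prefix with "venvitor", so all 8 of its nodes go.
Nodes removed: 8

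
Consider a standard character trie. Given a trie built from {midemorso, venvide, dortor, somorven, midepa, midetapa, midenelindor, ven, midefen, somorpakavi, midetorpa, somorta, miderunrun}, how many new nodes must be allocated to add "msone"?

4

"m" is already a path in the trie; the remaining "sone" must be added.
Each of the 4 remaining characters creates one node.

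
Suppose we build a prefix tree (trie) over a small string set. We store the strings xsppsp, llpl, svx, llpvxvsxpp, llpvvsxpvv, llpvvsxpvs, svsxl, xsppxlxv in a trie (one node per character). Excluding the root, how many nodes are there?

Trace insertions, counting only characters that open a new branch:
  "xsppsp" → 6 new (x, s, p, p, s, p)
  "llpl" → 4 new (l, l, p, l)
  "svx" → 3 new (s, v, x)
  "llpvxvsxpp" → prefix "llp" already present; 7 new (v, x, v, s, x, p, p)
  "llpvvsxpvv" → prefix "llpv" already present; 6 new (v, s, x, p, v, v)
  "llpvvsxpvs" → prefix "llpvvsxpv" already present; 1 new (s)
  "svsxl" → prefix "sv" already present; 3 new (s, x, l)
  "xsppxlxv" → prefix "xspp" already present; 4 new (x, l, x, v)
Total nodes = 6 + 4 + 3 + 7 + 6 + 1 + 3 + 4 = 34

34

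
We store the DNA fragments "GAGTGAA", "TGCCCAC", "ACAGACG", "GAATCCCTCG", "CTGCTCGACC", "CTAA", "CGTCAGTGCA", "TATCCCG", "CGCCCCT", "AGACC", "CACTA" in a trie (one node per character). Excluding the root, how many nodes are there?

For each word, the new-node count is its length minus the longest prefix already in the trie:
  "GAGTGAA" → 7 new (G, A, G, T, G, A, A)
  "TGCCCAC" → 7 new (T, G, C, C, C, A, C)
  "ACAGACG" → 7 new (A, C, A, G, A, C, G)
  "GAATCCCTCG" → prefix "GA" already present; 8 new (A, T, C, C, C, T, C, G)
  "CTGCTCGACC" → 10 new (C, T, G, C, T, C, G, A, C, C)
  "CTAA" → prefix "CT" already present; 2 new (A, A)
  "CGTCAGTGCA" → prefix "C" already present; 9 new (G, T, C, A, G, T, G, C, A)
  "TATCCCG" → prefix "T" already present; 6 new (A, T, C, C, C, G)
  "CGCCCCT" → prefix "CG" already present; 5 new (C, C, C, C, T)
  "AGACC" → prefix "A" already present; 4 new (G, A, C, C)
  "CACTA" → prefix "C" already present; 4 new (A, C, T, A)
Total nodes = 7 + 7 + 7 + 8 + 10 + 2 + 9 + 6 + 5 + 4 + 4 = 69

69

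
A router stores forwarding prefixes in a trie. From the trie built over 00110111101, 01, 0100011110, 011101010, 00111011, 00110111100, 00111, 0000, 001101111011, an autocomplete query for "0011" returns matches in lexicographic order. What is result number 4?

00111

DFS of the "0011" subtree visits, in order: "00110111100", "00110111101", "001101111011", "00111", "00111011"
Position 4: 00111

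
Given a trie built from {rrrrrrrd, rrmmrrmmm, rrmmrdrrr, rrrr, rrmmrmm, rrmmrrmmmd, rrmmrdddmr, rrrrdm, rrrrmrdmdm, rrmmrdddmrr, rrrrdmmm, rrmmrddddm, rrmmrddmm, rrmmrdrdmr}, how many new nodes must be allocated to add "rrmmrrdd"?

2

Walking "rrmmrrdd" from the root, the first 6 characters ("rrmmrr") follow existing edges; "d" is the first miss.
So 8 − 6 = 2 new nodes.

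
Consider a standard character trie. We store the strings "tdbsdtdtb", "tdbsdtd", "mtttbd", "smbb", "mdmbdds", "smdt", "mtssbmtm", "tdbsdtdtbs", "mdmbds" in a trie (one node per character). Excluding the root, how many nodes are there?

Insert word by word; a character creates a node only if that edge doesn't already exist:
  "tdbsdtdtb" → 9 new (t, d, b, s, d, t, d, t, b)
  "tdbsdtd" → prefix "tdbsdtd" already present; 0 new (none)
  "mtttbd" → 6 new (m, t, t, t, b, d)
  "smbb" → 4 new (s, m, b, b)
  "mdmbdds" → prefix "m" already present; 6 new (d, m, b, d, d, s)
  "smdt" → prefix "sm" already present; 2 new (d, t)
  "mtssbmtm" → prefix "mt" already present; 6 new (s, s, b, m, t, m)
  "tdbsdtdtbs" → prefix "tdbsdtdtb" already present; 1 new (s)
  "mdmbds" → prefix "mdmbd" already present; 1 new (s)
Total nodes = 9 + 0 + 6 + 4 + 6 + 2 + 6 + 1 + 1 = 35

35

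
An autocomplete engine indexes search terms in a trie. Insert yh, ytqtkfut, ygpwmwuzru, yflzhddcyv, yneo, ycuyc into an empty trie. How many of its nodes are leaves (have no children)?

6

Leaves are exactly the stored words that no other stored word extends.
Those words: "ycuyc", "yflzhddcyv", "ygpwmwuzru", "yh", "yneo", "ytqtkfut"
Leaf count: 6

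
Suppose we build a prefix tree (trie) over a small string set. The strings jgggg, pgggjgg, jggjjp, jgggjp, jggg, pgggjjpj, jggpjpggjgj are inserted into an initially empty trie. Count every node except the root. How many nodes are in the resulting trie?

Insert word by word; a character creates a node only if that edge doesn't already exist:
  "jgggg" → 5 new (j, g, g, g, g)
  "pgggjgg" → 7 new (p, g, g, g, j, g, g)
  "jggjjp" → prefix "jgg" already present; 3 new (j, j, p)
  "jgggjp" → prefix "jggg" already present; 2 new (j, p)
  "jggg" → prefix "jggg" already present; 0 new (none)
  "pgggjjpj" → prefix "pgggj" already present; 3 new (j, p, j)
  "jggpjpggjgj" → prefix "jgg" already present; 8 new (p, j, p, g, g, j, g, j)
Total nodes = 5 + 7 + 3 + 2 + 0 + 3 + 8 = 28

28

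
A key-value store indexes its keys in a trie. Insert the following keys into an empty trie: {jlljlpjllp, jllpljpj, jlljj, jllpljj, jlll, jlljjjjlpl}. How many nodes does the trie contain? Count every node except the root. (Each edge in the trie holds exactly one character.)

Trace insertions, counting only characters that open a new branch:
  "jlljlpjllp" → 10 new (j, l, l, j, l, p, j, l, l, p)
  "jllpljpj" → prefix "jll" already present; 5 new (p, l, j, p, j)
  "jlljj" → prefix "jllj" already present; 1 new (j)
  "jllpljj" → prefix "jllplj" already present; 1 new (j)
  "jlll" → prefix "jll" already present; 1 new (l)
  "jlljjjjlpl" → prefix "jlljj" already present; 5 new (j, j, l, p, l)
Total nodes = 10 + 5 + 1 + 1 + 1 + 5 = 23

23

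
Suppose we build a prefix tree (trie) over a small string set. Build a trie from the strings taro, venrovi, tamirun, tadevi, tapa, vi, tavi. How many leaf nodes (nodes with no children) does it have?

7

Leaves are exactly the stored words that no other stored word extends.
Those words: "tadevi", "tamirun", "tapa", "taro", "tavi", "venrovi", "vi"
Leaf count: 7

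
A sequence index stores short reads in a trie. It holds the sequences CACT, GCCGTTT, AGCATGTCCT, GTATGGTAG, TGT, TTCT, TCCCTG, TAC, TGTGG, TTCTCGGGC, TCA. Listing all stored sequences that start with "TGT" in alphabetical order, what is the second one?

DFS of the "TGT" subtree visits, in order: "TGT", "TGTGG"
Position 2: TGTGG

TGTGG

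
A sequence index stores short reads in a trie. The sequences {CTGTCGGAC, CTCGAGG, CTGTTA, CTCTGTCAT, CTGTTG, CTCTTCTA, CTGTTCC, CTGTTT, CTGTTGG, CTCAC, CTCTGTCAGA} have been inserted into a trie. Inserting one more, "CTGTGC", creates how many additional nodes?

Walking "CTGTGC" from the root, the first 4 characters ("CTGT") follow existing edges; "G" is the first miss.
So 6 − 4 = 2 new nodes.

2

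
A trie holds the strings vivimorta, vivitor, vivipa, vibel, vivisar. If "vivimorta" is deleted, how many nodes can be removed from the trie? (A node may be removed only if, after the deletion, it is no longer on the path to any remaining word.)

5

Walk "vivimorta" from the leaf back toward the root, removing each node that no remaining word uses.
The suffix "morta" (5 nodes) is used only by "vivimorta"; the node for "vivi" still has the child "t", so pruning stops there.
Nodes removed: 5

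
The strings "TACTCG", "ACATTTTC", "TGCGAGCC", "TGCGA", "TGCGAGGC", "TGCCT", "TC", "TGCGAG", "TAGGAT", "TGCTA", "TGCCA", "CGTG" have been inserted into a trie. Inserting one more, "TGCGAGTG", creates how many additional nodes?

2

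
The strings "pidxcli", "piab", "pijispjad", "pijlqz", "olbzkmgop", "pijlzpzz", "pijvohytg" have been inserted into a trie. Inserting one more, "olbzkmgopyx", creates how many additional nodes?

2

The longest prefix of "olbzkmgopyx" already in the trie is "olbzkmgop" (length 9).
Each of the 2 remaining characters creates one node.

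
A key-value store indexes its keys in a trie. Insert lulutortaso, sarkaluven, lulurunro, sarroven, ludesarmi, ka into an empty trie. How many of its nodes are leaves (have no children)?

6

Leaves are exactly the stored words that no other stored word extends.
Those words: "ka", "ludesarmi", "lulurunro", "lulutortaso", "sarkaluven", "sarroven"
Leaf count: 6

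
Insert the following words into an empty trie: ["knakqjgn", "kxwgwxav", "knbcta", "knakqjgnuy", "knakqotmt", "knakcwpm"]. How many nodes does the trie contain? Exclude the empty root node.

For each word, the new-node count is its length minus the longest prefix already in the trie:
  "knakqjgn" → 8 new (k, n, a, k, q, j, g, n)
  "kxwgwxav" → prefix "k" already present; 7 new (x, w, g, w, x, a, v)
  "knbcta" → prefix "kn" already present; 4 new (b, c, t, a)
  "knakqjgnuy" → prefix "knakqjgn" already present; 2 new (u, y)
  "knakqotmt" → prefix "knakq" already present; 4 new (o, t, m, t)
  "knakcwpm" → prefix "knak" already present; 4 new (c, w, p, m)
Total nodes = 8 + 7 + 4 + 2 + 4 + 4 = 29

29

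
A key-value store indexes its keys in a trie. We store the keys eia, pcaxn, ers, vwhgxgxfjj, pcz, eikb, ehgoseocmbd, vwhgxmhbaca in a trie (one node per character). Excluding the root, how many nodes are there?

Count nodes per top-level branch (shared prefixes stored once):
  'e'-branch (ehgoseocmbd, eia, eikb, ers): 17 nodes
  'p'-branch (pcaxn, pcz): 6 nodes
  'v'-branch (vwhgxgxfjj, vwhgxmhbaca): 16 nodes
Sum: 39

39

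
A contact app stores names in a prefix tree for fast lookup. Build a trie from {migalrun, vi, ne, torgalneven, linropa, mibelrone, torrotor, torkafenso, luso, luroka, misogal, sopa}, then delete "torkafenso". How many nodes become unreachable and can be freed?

7

A node on "torkafenso"'s path can go only if nothing else ends at it or branches off below it.
The suffix "kafenso" (7 nodes) is used only by "torkafenso"; the node for "tor" still has the child "g", so pruning stops there.
Nodes removed: 7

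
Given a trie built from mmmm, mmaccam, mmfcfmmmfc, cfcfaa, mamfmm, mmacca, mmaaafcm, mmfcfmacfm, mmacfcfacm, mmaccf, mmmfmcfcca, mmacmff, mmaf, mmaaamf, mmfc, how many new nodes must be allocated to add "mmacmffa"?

1

"mmacmff" is already a path in the trie; the remaining "a" must be added.
New nodes needed: |"mmacmffa"| − 7 = 8 − 7 = 1.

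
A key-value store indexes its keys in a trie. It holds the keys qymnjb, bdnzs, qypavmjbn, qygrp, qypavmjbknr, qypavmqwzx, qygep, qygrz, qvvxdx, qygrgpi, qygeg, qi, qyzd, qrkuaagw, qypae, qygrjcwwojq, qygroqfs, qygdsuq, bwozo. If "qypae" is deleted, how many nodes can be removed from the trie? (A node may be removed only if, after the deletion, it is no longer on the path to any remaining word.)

1

A node on "qypae"'s path can go only if nothing else ends at it or branches off below it.
The suffix "e" (1 node) is used only by "qypae"; the node for "qypa" still has the child "v", so pruning stops there.
Nodes removed: 1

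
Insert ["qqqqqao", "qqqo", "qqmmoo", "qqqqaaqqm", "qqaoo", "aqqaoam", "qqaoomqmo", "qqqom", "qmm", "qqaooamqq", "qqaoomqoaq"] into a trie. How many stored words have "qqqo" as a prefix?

Filter for entries beginning with "qqqo":
Matches: "qqqo", "qqqom"
Count: 2

2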